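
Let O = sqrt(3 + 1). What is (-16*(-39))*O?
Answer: 1248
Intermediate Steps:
O = 2 (O = sqrt(4) = 2)
(-16*(-39))*O = -16*(-39)*2 = 624*2 = 1248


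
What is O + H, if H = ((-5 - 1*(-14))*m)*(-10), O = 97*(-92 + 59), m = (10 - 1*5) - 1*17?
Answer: -2121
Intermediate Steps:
m = -12 (m = (10 - 5) - 17 = 5 - 17 = -12)
O = -3201 (O = 97*(-33) = -3201)
H = 1080 (H = ((-5 - 1*(-14))*(-12))*(-10) = ((-5 + 14)*(-12))*(-10) = (9*(-12))*(-10) = -108*(-10) = 1080)
O + H = -3201 + 1080 = -2121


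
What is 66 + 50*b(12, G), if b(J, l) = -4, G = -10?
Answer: -134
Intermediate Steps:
66 + 50*b(12, G) = 66 + 50*(-4) = 66 - 200 = -134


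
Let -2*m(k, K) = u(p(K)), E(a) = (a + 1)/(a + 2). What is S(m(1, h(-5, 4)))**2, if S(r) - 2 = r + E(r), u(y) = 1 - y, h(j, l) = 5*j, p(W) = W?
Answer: 11881/121 ≈ 98.190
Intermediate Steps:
E(a) = (1 + a)/(2 + a)
m(k, K) = -1/2 + K/2 (m(k, K) = -(1 - K)/2 = -1/2 + K/2)
S(r) = 2 + r + (1 + r)/(2 + r) (S(r) = 2 + (r + (1 + r)/(2 + r)) = 2 + r + (1 + r)/(2 + r))
S(m(1, h(-5, 4)))**2 = ((1 + (-1/2 + (5*(-5))/2) + (2 + (-1/2 + (5*(-5))/2))**2)/(2 + (-1/2 + (5*(-5))/2)))**2 = ((1 + (-1/2 + (1/2)*(-25)) + (2 + (-1/2 + (1/2)*(-25)))**2)/(2 + (-1/2 + (1/2)*(-25))))**2 = ((1 + (-1/2 - 25/2) + (2 + (-1/2 - 25/2))**2)/(2 + (-1/2 - 25/2)))**2 = ((1 - 13 + (2 - 13)**2)/(2 - 13))**2 = ((1 - 13 + (-11)**2)/(-11))**2 = (-(1 - 13 + 121)/11)**2 = (-1/11*109)**2 = (-109/11)**2 = 11881/121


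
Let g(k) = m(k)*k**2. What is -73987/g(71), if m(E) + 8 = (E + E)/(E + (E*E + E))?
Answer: 5401051/2933862 ≈ 1.8409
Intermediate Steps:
m(E) = -8 + 2*E/(E**2 + 2*E) (m(E) = -8 + (E + E)/(E + (E*E + E)) = -8 + (2*E)/(E + (E**2 + E)) = -8 + (2*E)/(E + (E + E**2)) = -8 + (2*E)/(E**2 + 2*E) = -8 + 2*E/(E**2 + 2*E))
g(k) = 2*k**2*(-7 - 4*k)/(2 + k) (g(k) = (2*(-7 - 4*k)/(2 + k))*k**2 = 2*k**2*(-7 - 4*k)/(2 + k))
-73987/g(71) = -73987*(2 + 71)/(5041*(-14 - 8*71)) = -73987*73/(5041*(-14 - 568)) = -73987/(5041*(1/73)*(-582)) = -73987/(-2933862/73) = -73987*(-73/2933862) = 5401051/2933862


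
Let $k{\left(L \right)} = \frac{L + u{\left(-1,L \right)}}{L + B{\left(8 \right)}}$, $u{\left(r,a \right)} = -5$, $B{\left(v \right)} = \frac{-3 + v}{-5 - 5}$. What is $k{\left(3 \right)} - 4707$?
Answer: $- \frac{23539}{5} \approx -4707.8$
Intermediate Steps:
$B{\left(v \right)} = \frac{3}{10} - \frac{v}{10}$ ($B{\left(v \right)} = \frac{-3 + v}{-10} = \left(-3 + v\right) \left(- \frac{1}{10}\right) = \frac{3}{10} - \frac{v}{10}$)
$k{\left(L \right)} = \frac{-5 + L}{- \frac{1}{2} + L}$ ($k{\left(L \right)} = \frac{L - 5}{L + \left(\frac{3}{10} - \frac{4}{5}\right)} = \frac{-5 + L}{L + \left(\frac{3}{10} - \frac{4}{5}\right)} = \frac{-5 + L}{L - \frac{1}{2}} = \frac{-5 + L}{- \frac{1}{2} + L}$)
$k{\left(3 \right)} - 4707 = \frac{2 \left(-5 + 3\right)}{-1 + 2 \cdot 3} - 4707 = 2 \frac{1}{-1 + 6} \left(-2\right) - 4707 = 2 \cdot \frac{1}{5} \left(-2\right) - 4707 = - \frac{4}{5} - 4707 = - \frac{23539}{5}$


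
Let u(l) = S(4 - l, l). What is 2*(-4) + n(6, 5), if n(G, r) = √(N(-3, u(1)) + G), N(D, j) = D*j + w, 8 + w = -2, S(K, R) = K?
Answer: -8 + I*√13 ≈ -8.0 + 3.6056*I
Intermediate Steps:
w = -10 (w = -8 - 2 = -10)
u(l) = 4 - l
N(D, j) = -10 + D*j (N(D, j) = D*j - 10 = -10 + D*j)
n(G, r) = √(-19 + G) (n(G, r) = √((-10 - 3*(4 - 1*1)) + G) = √((-10 - 3*(4 - 1)) + G) = √((-10 - 3*3) + G) = √((-10 - 9) + G) = √(-19 + G))
2*(-4) + n(6, 5) = 2*(-4) + √(-19 + 6) = -8 + √(-13) = -8 + I*√13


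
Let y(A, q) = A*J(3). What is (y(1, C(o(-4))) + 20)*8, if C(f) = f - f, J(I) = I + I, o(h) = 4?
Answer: 208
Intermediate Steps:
J(I) = 2*I
C(f) = 0
y(A, q) = 6*A (y(A, q) = A*(2*3) = A*6 = 6*A)
(y(1, C(o(-4))) + 20)*8 = (6*1 + 20)*8 = (6 + 20)*8 = 26*8 = 208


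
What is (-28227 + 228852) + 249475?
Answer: 450100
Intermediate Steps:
(-28227 + 228852) + 249475 = 200625 + 249475 = 450100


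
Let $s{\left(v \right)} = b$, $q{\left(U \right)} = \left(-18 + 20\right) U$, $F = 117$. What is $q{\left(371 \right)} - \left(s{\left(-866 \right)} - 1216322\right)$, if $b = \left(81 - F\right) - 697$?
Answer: $1217797$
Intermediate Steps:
$q{\left(U \right)} = 2 U$
$b = -733$ ($b = \left(81 - 117\right) - 697 = -36 - 697 = -733$)
$s{\left(v \right)} = -733$
$q{\left(371 \right)} - \left(s{\left(-866 \right)} - 1216322\right) = 2 \cdot 371 - \left(-733 - 1216322\right) = 742 - -1217055 = 742 + 1217055 = 1217797$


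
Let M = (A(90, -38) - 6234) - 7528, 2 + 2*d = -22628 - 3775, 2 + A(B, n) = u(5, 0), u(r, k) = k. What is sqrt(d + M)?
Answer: I*sqrt(107866)/2 ≈ 164.21*I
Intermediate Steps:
A(B, n) = -2 (A(B, n) = -2 + 0 = -2)
d = -26405/2 (d = -1 + (-22628 - 3775)/2 = -1 + (1/2)*(-26403) = -1 - 26403/2 = -26405/2 ≈ -13203.)
M = -13764 (M = (-2 - 6234) - 7528 = -6236 - 7528 = -13764)
sqrt(d + M) = sqrt(-26405/2 - 13764) = sqrt(-53933/2) = I*sqrt(107866)/2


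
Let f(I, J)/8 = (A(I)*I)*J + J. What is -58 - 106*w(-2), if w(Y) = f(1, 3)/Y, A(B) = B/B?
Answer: 2486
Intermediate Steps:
A(B) = 1
f(I, J) = 8*J + 8*I*J (f(I, J) = 8*((1*I)*J + J) = 8*(I*J + J) = 8*(J + I*J) = 8*J + 8*I*J)
w(Y) = 48/Y (w(Y) = (8*3*(1 + 1))/Y = (8*3*2)/Y = 48/Y)
-58 - 106*w(-2) = -58 - 5088/(-2) = -58 - 5088*(-1)/2 = -58 - 106*(-24) = -58 + 2544 = 2486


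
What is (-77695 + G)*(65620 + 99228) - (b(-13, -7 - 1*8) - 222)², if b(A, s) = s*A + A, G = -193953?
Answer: -44780631104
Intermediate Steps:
b(A, s) = A + A*s (b(A, s) = A*s + A = A + A*s)
(-77695 + G)*(65620 + 99228) - (b(-13, -7 - 1*8) - 222)² = (-77695 - 193953)*(65620 + 99228) - (-13*(1 + (-7 - 1*8)) - 222)² = -271648*164848 - (-13*(1 + (-7 - 8)) - 222)² = -44780629504 - (-13*(1 - 15) - 222)² = -44780629504 - (-13*(-14) - 222)² = -44780629504 - (182 - 222)² = -44780629504 - 1*(-40)² = -44780629504 - 1*1600 = -44780629504 - 1600 = -44780631104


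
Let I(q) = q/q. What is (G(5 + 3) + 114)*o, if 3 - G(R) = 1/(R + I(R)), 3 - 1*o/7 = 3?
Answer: 0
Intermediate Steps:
o = 0 (o = 21 - 7*3 = 21 - 21 = 0)
I(q) = 1
G(R) = 3 - 1/(1 + R) (G(R) = 3 - 1/(R + 1) = 3 - 1/(1 + R))
(G(5 + 3) + 114)*o = ((2 + 3*(5 + 3))/(1 + (5 + 3)) + 114)*0 = ((2 + 3*8)/(1 + 8) + 114)*0 = ((2 + 24)/9 + 114)*0 = ((1/9)*26 + 114)*0 = (26/9 + 114)*0 = (1052/9)*0 = 0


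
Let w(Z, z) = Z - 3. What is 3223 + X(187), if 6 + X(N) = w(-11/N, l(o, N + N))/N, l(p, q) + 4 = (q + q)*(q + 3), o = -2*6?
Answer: 10226791/3179 ≈ 3217.0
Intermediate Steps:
o = -12
l(p, q) = -4 + 2*q*(3 + q) (l(p, q) = -4 + (q + q)*(q + 3) = -4 + (2*q)*(3 + q) = -4 + 2*q*(3 + q))
w(Z, z) = -3 + Z
X(N) = -6 + (-3 - 11/N)/N
3223 + X(187) = 3223 + (-6 - 11/187² - 3/187) = 3223 + (-6 - 11*1/34969 - 3*1/187) = 3223 + (-6 - 1/3179 - 3/187) = 3223 - 19126/3179 = 10226791/3179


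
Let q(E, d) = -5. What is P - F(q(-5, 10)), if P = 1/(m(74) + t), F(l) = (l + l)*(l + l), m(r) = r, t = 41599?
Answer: -4167299/41673 ≈ -100.00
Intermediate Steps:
F(l) = 4*l² (F(l) = (2*l)*(2*l) = 4*l²)
P = 1/41673 (P = 1/(74 + 41599) = 1/41673 ≈ 2.3996e-5)
P - F(q(-5, 10)) = 1/41673 - 4*(-5)² = 1/41673 - 4*25 = 1/41673 - 1*100 = 1/41673 - 100 = -4167299/41673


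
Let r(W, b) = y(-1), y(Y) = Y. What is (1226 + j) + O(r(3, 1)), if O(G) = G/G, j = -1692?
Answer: -465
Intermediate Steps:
r(W, b) = -1
O(G) = 1
(1226 + j) + O(r(3, 1)) = (1226 - 1692) + 1 = -466 + 1 = -465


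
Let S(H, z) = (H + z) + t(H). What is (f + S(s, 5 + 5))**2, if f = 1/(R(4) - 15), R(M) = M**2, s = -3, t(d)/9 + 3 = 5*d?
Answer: 23716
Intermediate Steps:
t(d) = -27 + 45*d (t(d) = -27 + 9*(5*d) = -27 + 45*d)
S(H, z) = -27 + z + 46*H (S(H, z) = (H + z) + (-27 + 45*H) = -27 + z + 46*H)
f = 1 (f = 1/(4**2 - 15) = 1/(16 - 15) = 1/1 = 1)
(f + S(s, 5 + 5))**2 = (1 + (-27 + (5 + 5) + 46*(-3)))**2 = (1 + (-27 + 10 - 138))**2 = (1 - 155)**2 = (-154)**2 = 23716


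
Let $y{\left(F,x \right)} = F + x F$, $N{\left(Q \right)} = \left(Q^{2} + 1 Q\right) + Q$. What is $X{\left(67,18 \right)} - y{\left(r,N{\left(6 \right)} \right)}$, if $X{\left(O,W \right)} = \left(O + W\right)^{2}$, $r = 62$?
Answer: $4187$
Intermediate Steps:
$N{\left(Q \right)} = Q^{2} + 2 Q$ ($N{\left(Q \right)} = \left(Q^{2} + Q\right) + Q = \left(Q + Q^{2}\right) + Q = Q^{2} + 2 Q$)
$y{\left(F,x \right)} = F + F x$
$X{\left(67,18 \right)} - y{\left(r,N{\left(6 \right)} \right)} = \left(67 + 18\right)^{2} - 62 \left(1 + 6 \left(2 + 6\right)\right) = 85^{2} - 62 \left(1 + 6 \cdot 8\right) = 7225 - 62 \left(1 + 48\right) = 7225 - 62 \cdot 49 = 7225 - 3038 = 4187$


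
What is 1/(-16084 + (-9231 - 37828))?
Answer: -1/63143 ≈ -1.5837e-5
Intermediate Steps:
1/(-16084 + (-9231 - 37828)) = 1/(-16084 - 47059) = 1/(-63143) = -1/63143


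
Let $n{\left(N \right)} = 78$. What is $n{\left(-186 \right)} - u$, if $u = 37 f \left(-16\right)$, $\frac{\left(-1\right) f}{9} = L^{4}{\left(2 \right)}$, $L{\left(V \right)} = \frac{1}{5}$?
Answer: $\frac{43422}{625} \approx 69.475$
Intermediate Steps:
$L{\left(V \right)} = \frac{1}{5}$
$f = - \frac{9}{625} \approx -0.0144$
$u = \frac{5328}{625}$ ($u = 37 \left(- \frac{9}{625}\right) \left(-16\right) = \left(- \frac{333}{625}\right) \left(-16\right) = \frac{5328}{625} \approx 8.5248$)
$n{\left(-186 \right)} - u = 78 - \frac{5328}{625} = \frac{43422}{625}$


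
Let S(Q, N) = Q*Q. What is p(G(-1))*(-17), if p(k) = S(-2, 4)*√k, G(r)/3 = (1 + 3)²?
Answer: -272*√3 ≈ -471.12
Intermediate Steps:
S(Q, N) = Q²
G(r) = 48 (G(r) = 3*(1 + 3)² = 3*4² = 3*16 = 48)
p(k) = 4*√k (p(k) = (-2)²*√k = 4*√k)
p(G(-1))*(-17) = (4*√48)*(-17) = (4*(4*√3))*(-17) = (16*√3)*(-17) = -272*√3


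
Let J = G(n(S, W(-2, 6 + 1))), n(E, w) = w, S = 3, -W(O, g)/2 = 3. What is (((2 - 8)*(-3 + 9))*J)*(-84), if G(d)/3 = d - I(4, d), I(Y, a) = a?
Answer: 0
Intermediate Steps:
W(O, g) = -6 (W(O, g) = -2*3 = -6)
G(d) = 0 (G(d) = 3*(d - d) = 3*0 = 0)
J = 0
(((2 - 8)*(-3 + 9))*J)*(-84) = (((2 - 8)*(-3 + 9))*0)*(-84) = (-6*6*0)*(-84) = -36*0*(-84) = 0*(-84) = 0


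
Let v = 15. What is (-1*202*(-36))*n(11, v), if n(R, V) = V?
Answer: 109080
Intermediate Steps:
(-1*202*(-36))*n(11, v) = (-1*202*(-36))*15 = -202*(-36)*15 = 7272*15 = 109080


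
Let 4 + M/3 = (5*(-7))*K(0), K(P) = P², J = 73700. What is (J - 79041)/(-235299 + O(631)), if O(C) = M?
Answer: 5341/235311 ≈ 0.022698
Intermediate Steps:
M = -12 (M = -12 + 3*((5*(-7))*0²) = -12 + 3*(-35*0) = -12 + 3*0 = -12 + 0 = -12)
O(C) = -12
(J - 79041)/(-235299 + O(631)) = (73700 - 79041)/(-235299 - 12) = -5341/(-235311) = -5341*(-1/235311) = 5341/235311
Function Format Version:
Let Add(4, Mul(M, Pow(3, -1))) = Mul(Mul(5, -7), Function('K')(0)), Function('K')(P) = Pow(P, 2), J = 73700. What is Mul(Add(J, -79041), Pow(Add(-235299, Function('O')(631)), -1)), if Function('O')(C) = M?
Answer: Rational(5341, 235311) ≈ 0.022698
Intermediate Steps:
M = -12 (M = Add(-12, Mul(3, Mul(Mul(5, -7), Pow(0, 2)))) = Add(-12, Mul(3, Mul(-35, 0))) = Add(-12, Mul(3, 0)) = Add(-12, 0) = -12)
Function('O')(C) = -12
Mul(Add(J, -79041), Pow(Add(-235299, Function('O')(631)), -1)) = Mul(Add(73700, -79041), Pow(Add(-235299, -12), -1)) = Mul(-5341, Pow(-235311, -1)) = Mul(-5341, Rational(-1, 235311)) = Rational(5341, 235311)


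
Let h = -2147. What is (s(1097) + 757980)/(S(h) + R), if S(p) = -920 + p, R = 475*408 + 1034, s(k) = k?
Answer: 759077/191767 ≈ 3.9583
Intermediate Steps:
R = 194834 (R = 193800 + 1034 = 194834)
(s(1097) + 757980)/(S(h) + R) = (1097 + 757980)/((-920 - 2147) + 194834) = 759077/(-3067 + 194834) = 759077/191767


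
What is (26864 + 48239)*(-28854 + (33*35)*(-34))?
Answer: -5116316772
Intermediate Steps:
(26864 + 48239)*(-28854 + (33*35)*(-34)) = 75103*(-28854 + 1155*(-34)) = 75103*(-28854 - 39270) = 75103*(-68124) = -5116316772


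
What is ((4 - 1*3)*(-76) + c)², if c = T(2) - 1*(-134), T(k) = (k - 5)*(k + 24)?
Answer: 400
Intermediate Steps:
T(k) = (-5 + k)*(24 + k)
c = 56 (c = (-120 + 2² + 19*2) - 1*(-134) = (-120 + 4 + 38) + 134 = -78 + 134 = 56)
((4 - 1*3)*(-76) + c)² = ((4 - 1*3)*(-76) + 56)² = ((4 - 3)*(-76) + 56)² = (1*(-76) + 56)² = (-76 + 56)² = (-20)² = 400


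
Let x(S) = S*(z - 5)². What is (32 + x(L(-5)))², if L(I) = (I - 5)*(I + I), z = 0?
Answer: 6411024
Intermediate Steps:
L(I) = 2*I*(-5 + I) (L(I) = (-5 + I)*(2*I) = 2*I*(-5 + I))
x(S) = 25*S (x(S) = S*(0 - 5)² = S*(-5)² = S*25 = 25*S)
(32 + x(L(-5)))² = (32 + 25*(2*(-5)*(-5 - 5)))² = (32 + 25*(2*(-5)*(-10)))² = (32 + 25*100)² = (32 + 2500)² = 2532² = 6411024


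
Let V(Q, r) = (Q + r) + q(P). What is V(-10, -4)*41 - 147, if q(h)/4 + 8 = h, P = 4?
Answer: -1377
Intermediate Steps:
q(h) = -32 + 4*h
V(Q, r) = -16 + Q + r (V(Q, r) = (Q + r) + (-32 + 4*4) = (Q + r) + (-32 + 16) = (Q + r) - 16 = -16 + Q + r)
V(-10, -4)*41 - 147 = (-16 - 10 - 4)*41 - 147 = -30*41 - 147 = -1230 - 147 = -1377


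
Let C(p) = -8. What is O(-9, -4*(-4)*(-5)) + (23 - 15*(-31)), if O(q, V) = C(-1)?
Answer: 480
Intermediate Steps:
O(q, V) = -8
O(-9, -4*(-4)*(-5)) + (23 - 15*(-31)) = -8 + (23 - 15*(-31)) = -8 + (23 + 465) = -8 + 488 = 480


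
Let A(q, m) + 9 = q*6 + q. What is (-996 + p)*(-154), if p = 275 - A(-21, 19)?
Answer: 87010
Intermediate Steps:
A(q, m) = -9 + 7*q (A(q, m) = -9 + (q*6 + q) = -9 + (6*q + q) = -9 + 7*q)
p = 431 (p = 275 - (-9 + 7*(-21)) = 275 - (-9 - 147) = 275 - 1*(-156) = 275 + 156 = 431)
(-996 + p)*(-154) = (-996 + 431)*(-154) = -565*(-154) = 87010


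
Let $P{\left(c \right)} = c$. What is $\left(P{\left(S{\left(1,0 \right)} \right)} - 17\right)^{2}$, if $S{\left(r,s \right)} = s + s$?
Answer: $289$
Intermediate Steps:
$S{\left(r,s \right)} = 2 s$
$\left(P{\left(S{\left(1,0 \right)} \right)} - 17\right)^{2} = \left(2 \cdot 0 - 17\right)^{2} = \left(0 - 17\right)^{2} = \left(-17\right)^{2} = 289$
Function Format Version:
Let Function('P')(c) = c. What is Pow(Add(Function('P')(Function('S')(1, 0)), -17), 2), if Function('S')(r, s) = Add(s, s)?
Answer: 289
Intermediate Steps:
Function('S')(r, s) = Mul(2, s)
Pow(Add(Function('P')(Function('S')(1, 0)), -17), 2) = Pow(Add(Mul(2, 0), -17), 2) = Pow(Add(0, -17), 2) = Pow(-17, 2) = 289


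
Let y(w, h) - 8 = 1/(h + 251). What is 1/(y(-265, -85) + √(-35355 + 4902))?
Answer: 73538/280309703 - 27556*I*√30453/840929109 ≈ 0.00026235 - 0.0057184*I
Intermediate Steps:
y(w, h) = 8 + 1/(251 + h) (y(w, h) = 8 + 1/(h + 251) = 8 + 1/(251 + h))
1/(y(-265, -85) + √(-35355 + 4902)) = 1/((2009 + 8*(-85))/(251 - 85) + √(-35355 + 4902)) = 1/((2009 - 680)/166 + √(-30453)) = 1/((1/166)*1329 + I*√30453) = 1/(1329/166 + I*√30453)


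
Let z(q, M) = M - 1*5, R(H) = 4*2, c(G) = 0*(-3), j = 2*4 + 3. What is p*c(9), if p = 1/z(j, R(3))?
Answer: 0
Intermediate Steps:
j = 11 (j = 8 + 3 = 11)
c(G) = 0
R(H) = 8
z(q, M) = -5 + M (z(q, M) = M - 5 = -5 + M)
p = ⅓ (p = 1/(-5 + 8) = 1/3 = ⅓ ≈ 0.33333)
p*c(9) = (⅓)*0 = 0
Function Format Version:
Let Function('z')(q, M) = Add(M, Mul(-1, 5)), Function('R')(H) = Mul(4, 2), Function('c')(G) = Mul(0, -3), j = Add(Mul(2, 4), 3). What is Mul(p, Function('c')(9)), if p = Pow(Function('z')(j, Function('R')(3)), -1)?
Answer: 0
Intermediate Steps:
j = 11 (j = Add(8, 3) = 11)
Function('c')(G) = 0
Function('R')(H) = 8
Function('z')(q, M) = Add(-5, M) (Function('z')(q, M) = Add(M, -5) = Add(-5, M))
p = Rational(1, 3) (p = Pow(Add(-5, 8), -1) = Pow(3, -1) = Rational(1, 3) ≈ 0.33333)
Mul(p, Function('c')(9)) = Mul(Rational(1, 3), 0) = 0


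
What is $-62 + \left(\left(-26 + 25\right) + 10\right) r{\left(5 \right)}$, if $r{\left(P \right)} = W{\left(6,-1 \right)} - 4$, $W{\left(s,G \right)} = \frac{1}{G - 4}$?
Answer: $- \frac{499}{5} \approx -99.8$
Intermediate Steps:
$W{\left(s,G \right)} = \frac{1}{-4 + G}$
$r{\left(P \right)} = - \frac{21}{5}$ ($r{\left(P \right)} = \frac{1}{-4 - 1} - 4 = \frac{1}{-5} - 4 = - \frac{1}{5} - 4 = - \frac{21}{5}$)
$-62 + \left(\left(-26 + 25\right) + 10\right) r{\left(5 \right)} = -62 + \left(\left(-26 + 25\right) + 10\right) \left(- \frac{21}{5}\right) = -62 + \left(-1 + 10\right) \left(- \frac{21}{5}\right) = -62 + 9 \left(- \frac{21}{5}\right) = -62 - \frac{189}{5} = - \frac{499}{5}$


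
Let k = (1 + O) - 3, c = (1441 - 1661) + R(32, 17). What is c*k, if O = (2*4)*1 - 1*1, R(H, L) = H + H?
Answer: -780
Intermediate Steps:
R(H, L) = 2*H
O = 7 (O = 8*1 - 1 = 8 - 1 = 7)
c = -156 (c = (1441 - 1661) + 2*32 = -220 + 64 = -156)
k = 5 (k = (1 + 7) - 3 = 8 - 3 = 5)
c*k = -156*5 = -780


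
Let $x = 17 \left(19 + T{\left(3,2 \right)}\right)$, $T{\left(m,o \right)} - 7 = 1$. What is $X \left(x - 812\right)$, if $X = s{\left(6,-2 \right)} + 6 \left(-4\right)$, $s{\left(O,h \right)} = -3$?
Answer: $9531$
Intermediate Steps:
$T{\left(m,o \right)} = 8$ ($T{\left(m,o \right)} = 7 + 1 = 8$)
$x = 459$ ($x = 17 \left(19 + 8\right) = 17 \cdot 27 = 459$)
$X = -27$ ($X = -3 + 6 \left(-4\right) = -3 - 24 = -27$)
$X \left(x - 812\right) = - 27 \left(459 - 812\right) = \left(-27\right) \left(-353\right) = 9531$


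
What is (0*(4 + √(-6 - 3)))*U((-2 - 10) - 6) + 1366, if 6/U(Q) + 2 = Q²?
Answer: 1366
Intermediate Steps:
U(Q) = 6/(-2 + Q²)
(0*(4 + √(-6 - 3)))*U((-2 - 10) - 6) + 1366 = (0*(4 + √(-6 - 3)))*(6/(-2 + ((-2 - 10) - 6)²)) + 1366 = (0*(4 + √(-9)))*(6/(-2 + (-12 - 6)²)) + 1366 = (0*(4 + 3*I))*(6/(-2 + (-18)²)) + 1366 = 0*(6/(-2 + 324)) + 1366 = 0*(6/322) + 1366 = 0*(6*(1/322)) + 1366 = 0*(3/161) + 1366 = 0 + 1366 = 1366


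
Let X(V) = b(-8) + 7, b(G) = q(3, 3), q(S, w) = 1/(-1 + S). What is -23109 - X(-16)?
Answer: -46233/2 ≈ -23117.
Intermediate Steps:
b(G) = ½ (b(G) = 1/(-1 + 3) = 1/2 = ½)
X(V) = 15/2 (X(V) = ½ + 7 = 15/2)
-23109 - X(-16) = -23109 - 1*15/2 = -23109 - 15/2 = -46233/2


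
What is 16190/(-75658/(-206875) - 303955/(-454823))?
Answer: 1523341516543750/97291689159 ≈ 15657.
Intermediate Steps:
16190/(-75658/(-206875) - 303955/(-454823)) = 16190/(-75658*(-1/206875) - 303955*(-1/454823)) = 16190/(75658/206875 + 303955/454823) = 16190/(97291689159/94091508125) = 16190*(94091508125/97291689159) = 1523341516543750/97291689159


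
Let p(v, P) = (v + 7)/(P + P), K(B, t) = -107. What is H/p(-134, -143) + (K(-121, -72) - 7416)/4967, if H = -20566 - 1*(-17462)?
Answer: -4410379869/630809 ≈ -6991.6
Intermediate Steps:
H = -3104 (H = -20566 + 17462 = -3104)
p(v, P) = (7 + v)/(2*P) (p(v, P) = (7 + v)/((2*P)) = (7 + v)*(1/(2*P)) = (7 + v)/(2*P))
H/p(-134, -143) + (K(-121, -72) - 7416)/4967 = -3104*(-286/(7 - 134)) + (-107 - 7416)/4967 = -3104/((1/2)*(-1/143)*(-127)) - 7523*1/4967 = -3104/127/286 - 7523/4967 = -3104*286/127 - 7523/4967 = -887744/127 - 7523/4967 = -4410379869/630809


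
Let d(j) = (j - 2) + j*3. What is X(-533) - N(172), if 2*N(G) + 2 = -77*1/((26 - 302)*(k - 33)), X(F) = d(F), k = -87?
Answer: -141289843/66240 ≈ -2133.0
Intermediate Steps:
d(j) = -2 + 4*j (d(j) = (-2 + j) + 3*j = -2 + 4*j)
X(F) = -2 + 4*F
N(G) = -66317/66240 (N(G) = -1 + (-77*1/((-87 - 33)*(26 - 302)))/2 = -1 + (-77/((-120*(-276))))/2 = -1 + (-77/33120)/2 = -1 + (-77*1/33120)/2 = -1 + (1/2)*(-77/33120) = -1 - 77/66240 = -66317/66240)
X(-533) - N(172) = (-2 + 4*(-533)) - 1*(-66317/66240) = (-2 - 2132) + 66317/66240 = -2134 + 66317/66240 = -141289843/66240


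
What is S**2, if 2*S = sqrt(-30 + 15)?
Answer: -15/4 ≈ -3.7500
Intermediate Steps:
S = I*sqrt(15)/2 (S = sqrt(-30 + 15)/2 = sqrt(-15)/2 = (I*sqrt(15))/2 = I*sqrt(15)/2 ≈ 1.9365*I)
S**2 = (I*sqrt(15)/2)**2 = -15/4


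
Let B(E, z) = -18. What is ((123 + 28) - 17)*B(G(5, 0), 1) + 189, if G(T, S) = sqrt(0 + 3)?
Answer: -2223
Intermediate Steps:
G(T, S) = sqrt(3)
((123 + 28) - 17)*B(G(5, 0), 1) + 189 = ((123 + 28) - 17)*(-18) + 189 = (151 - 17)*(-18) + 189 = 134*(-18) + 189 = -2412 + 189 = -2223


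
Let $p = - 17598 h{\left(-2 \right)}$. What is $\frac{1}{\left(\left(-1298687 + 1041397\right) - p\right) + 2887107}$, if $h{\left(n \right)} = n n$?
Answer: $\frac{1}{2700209} \approx 3.7034 \cdot 10^{-7}$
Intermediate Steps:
$h{\left(n \right)} = n^{2}$
$p = -70392$ ($p = - 17598 \left(-2\right)^{2} = \left(-17598\right) 4 = -70392$)
$\frac{1}{\left(\left(-1298687 + 1041397\right) - p\right) + 2887107} = \frac{1}{\left(\left(-1298687 + 1041397\right) - -70392\right) + 2887107} = \frac{1}{\left(-257290 + 70392\right) + 2887107} = \frac{1}{-186898 + 2887107} = \frac{1}{2700209}$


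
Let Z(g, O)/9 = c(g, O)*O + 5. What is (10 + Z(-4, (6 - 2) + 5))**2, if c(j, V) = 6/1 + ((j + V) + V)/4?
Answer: 2719201/4 ≈ 6.7980e+5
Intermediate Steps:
c(j, V) = 6 + V/2 + j/4 (c(j, V) = 6*1 + ((V + j) + V)*(1/4) = 6 + (j + 2*V)*(1/4) = 6 + (V/2 + j/4) = 6 + V/2 + j/4)
Z(g, O) = 45 + 9*O*(6 + O/2 + g/4) (Z(g, O) = 9*((6 + O/2 + g/4)*O + 5) = 9*(O*(6 + O/2 + g/4) + 5) = 9*(5 + O*(6 + O/2 + g/4)) = 45 + 9*O*(6 + O/2 + g/4))
(10 + Z(-4, (6 - 2) + 5))**2 = (10 + (45 + 9*((6 - 2) + 5)*(24 - 4 + 2*((6 - 2) + 5))/4))**2 = (10 + (45 + 9*(4 + 5)*(24 - 4 + 2*(4 + 5))/4))**2 = (10 + (45 + (9/4)*9*(24 - 4 + 2*9)))**2 = (10 + (45 + (9/4)*9*(24 - 4 + 18)))**2 = (10 + (45 + (9/4)*9*38))**2 = (10 + (45 + 1539/2))**2 = (10 + 1629/2)**2 = (1649/2)**2 = 2719201/4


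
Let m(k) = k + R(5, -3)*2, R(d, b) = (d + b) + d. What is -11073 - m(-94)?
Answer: -10993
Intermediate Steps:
R(d, b) = b + 2*d (R(d, b) = (b + d) + d = b + 2*d)
m(k) = 14 + k (m(k) = k + (-3 + 2*5)*2 = k + (-3 + 10)*2 = k + 7*2 = k + 14 = 14 + k)
-11073 - m(-94) = -11073 - (14 - 94) = -11073 - 1*(-80) = -11073 + 80 = -10993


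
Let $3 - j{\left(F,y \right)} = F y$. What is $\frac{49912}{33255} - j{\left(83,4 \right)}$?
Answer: $\frac{10990807}{33255} \approx 330.5$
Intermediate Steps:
$j{\left(F,y \right)} = 3 - F y$
$\frac{49912}{33255} - j{\left(83,4 \right)} = \frac{49912}{33255} - \left(3 - 83 \cdot 4\right) = 49912 \cdot \frac{1}{33255} - \left(3 - 332\right) = \frac{49912}{33255} - -329 = \frac{49912}{33255} + 329 = \frac{10990807}{33255}$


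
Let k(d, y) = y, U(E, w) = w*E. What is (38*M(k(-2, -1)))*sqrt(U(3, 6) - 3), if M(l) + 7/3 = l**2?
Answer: -152*sqrt(15)/3 ≈ -196.23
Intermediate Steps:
U(E, w) = E*w
M(l) = -7/3 + l**2
(38*M(k(-2, -1)))*sqrt(U(3, 6) - 3) = (38*(-7/3 + (-1)**2))*sqrt(3*6 - 3) = (38*(-7/3 + 1))*sqrt(18 - 3) = (38*(-4/3))*sqrt(15) = -152*sqrt(15)/3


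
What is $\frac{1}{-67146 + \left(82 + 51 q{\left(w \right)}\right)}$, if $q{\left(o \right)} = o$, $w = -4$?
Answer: $- \frac{1}{67268} \approx -1.4866 \cdot 10^{-5}$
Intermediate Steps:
$\frac{1}{-67146 + \left(82 + 51 q{\left(w \right)}\right)} = \frac{1}{-67146 + \left(82 + 51 \left(-4\right)\right)} = \frac{1}{-67146 + \left(82 - 204\right)} = \frac{1}{-67146 - 122} = \frac{1}{-67268} = - \frac{1}{67268}$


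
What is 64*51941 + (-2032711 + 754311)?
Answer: 2045824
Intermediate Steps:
64*51941 + (-2032711 + 754311) = 3324224 - 1278400 = 2045824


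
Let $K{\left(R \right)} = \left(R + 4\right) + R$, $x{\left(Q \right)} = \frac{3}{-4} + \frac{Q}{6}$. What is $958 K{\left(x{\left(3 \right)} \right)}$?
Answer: $3353$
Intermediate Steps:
$x{\left(Q \right)} = - \frac{3}{4} + \frac{Q}{6}$ ($x{\left(Q \right)} = 3 \left(- \frac{1}{4}\right) + Q \frac{1}{6} = - \frac{3}{4} + \frac{Q}{6}$)
$K{\left(R \right)} = 4 + 2 R$ ($K{\left(R \right)} = \left(4 + R\right) + R = 4 + 2 R$)
$958 K{\left(x{\left(3 \right)} \right)} = 958 \left(4 + 2 \left(- \frac{3}{4} + \frac{1}{6} \cdot 3\right)\right) = 958 \left(4 + 2 \left(- \frac{3}{4} + \frac{1}{2}\right)\right) = 958 \left(4 + 2 \left(- \frac{1}{4}\right)\right) = 958 \left(4 - \frac{1}{2}\right) = 958 \cdot \frac{7}{2} = 3353$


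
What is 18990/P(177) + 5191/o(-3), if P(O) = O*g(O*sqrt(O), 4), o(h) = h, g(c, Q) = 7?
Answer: -2124893/1239 ≈ -1715.0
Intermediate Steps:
P(O) = 7*O (P(O) = O*7 = 7*O)
18990/P(177) + 5191/o(-3) = 18990/((7*177)) + 5191/(-3) = 18990/1239 + 5191*(-1/3) = 18990*(1/1239) - 5191/3 = 6330/413 - 5191/3 = -2124893/1239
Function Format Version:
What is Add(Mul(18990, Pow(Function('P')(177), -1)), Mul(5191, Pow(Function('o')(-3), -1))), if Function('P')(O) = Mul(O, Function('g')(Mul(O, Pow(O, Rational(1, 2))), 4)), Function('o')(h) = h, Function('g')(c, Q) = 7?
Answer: Rational(-2124893, 1239) ≈ -1715.0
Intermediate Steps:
Function('P')(O) = Mul(7, O) (Function('P')(O) = Mul(O, 7) = Mul(7, O))
Add(Mul(18990, Pow(Function('P')(177), -1)), Mul(5191, Pow(Function('o')(-3), -1))) = Add(Mul(18990, Pow(Mul(7, 177), -1)), Mul(5191, Pow(-3, -1))) = Add(Mul(18990, Pow(1239, -1)), Mul(5191, Rational(-1, 3))) = Add(Mul(18990, Rational(1, 1239)), Rational(-5191, 3)) = Add(Rational(6330, 413), Rational(-5191, 3)) = Rational(-2124893, 1239)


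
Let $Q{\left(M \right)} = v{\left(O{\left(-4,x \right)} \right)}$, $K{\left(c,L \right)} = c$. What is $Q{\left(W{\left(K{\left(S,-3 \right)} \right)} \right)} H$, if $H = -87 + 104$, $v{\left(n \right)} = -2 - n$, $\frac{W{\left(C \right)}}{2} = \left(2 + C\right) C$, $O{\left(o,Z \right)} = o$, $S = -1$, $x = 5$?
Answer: $34$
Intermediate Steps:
$W{\left(C \right)} = 2 C \left(2 + C\right)$ ($W{\left(C \right)} = 2 \left(2 + C\right) C = 2 C \left(2 + C\right)$)
$Q{\left(M \right)} = 2$ ($Q{\left(M \right)} = -2 - -4 = -2 + 4 = 2$)
$H = 17$
$Q{\left(W{\left(K{\left(S,-3 \right)} \right)} \right)} H = 2 \cdot 17 = 34$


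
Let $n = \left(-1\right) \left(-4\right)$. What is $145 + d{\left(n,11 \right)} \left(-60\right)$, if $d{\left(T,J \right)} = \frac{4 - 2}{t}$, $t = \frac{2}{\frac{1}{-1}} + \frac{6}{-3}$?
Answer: $175$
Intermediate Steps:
$t = -4$ ($t = \frac{2}{-1} + 6 \left(- \frac{1}{3}\right) = 2 \left(-1\right) - 2 = -2 - 2 = -4$)
$n = 4$
$d{\left(T,J \right)} = - \frac{1}{2}$ ($d{\left(T,J \right)} = \frac{4 - 2}{-4} = \left(4 - 2\right) \left(- \frac{1}{4}\right) = 2 \left(- \frac{1}{4}\right) = - \frac{1}{2}$)
$145 + d{\left(n,11 \right)} \left(-60\right) = 145 - -30 = 145 + 30 = 175$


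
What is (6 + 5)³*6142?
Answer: 8175002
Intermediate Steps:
(6 + 5)³*6142 = 11³*6142 = 1331*6142 = 8175002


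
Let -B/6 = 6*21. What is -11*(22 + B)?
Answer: 8074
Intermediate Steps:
B = -756 (B = -36*21 = -6*126 = -756)
-11*(22 + B) = -11*(22 - 756) = -11*(-734) = 8074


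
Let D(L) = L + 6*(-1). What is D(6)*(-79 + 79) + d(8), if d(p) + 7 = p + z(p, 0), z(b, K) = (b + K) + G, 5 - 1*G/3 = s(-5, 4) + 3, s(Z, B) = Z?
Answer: 30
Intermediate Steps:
G = 21 (G = 15 - 3*(-5 + 3) = 15 - 3*(-2) = 15 + 6 = 21)
D(L) = -6 + L (D(L) = L - 6 = -6 + L)
z(b, K) = 21 + K + b (z(b, K) = (b + K) + 21 = (K + b) + 21 = 21 + K + b)
d(p) = 14 + 2*p (d(p) = -7 + (p + (21 + 0 + p)) = -7 + (p + (21 + p)) = -7 + (21 + 2*p) = 14 + 2*p)
D(6)*(-79 + 79) + d(8) = (-6 + 6)*(-79 + 79) + (14 + 2*8) = 0*0 + (14 + 16) = 0 + 30 = 30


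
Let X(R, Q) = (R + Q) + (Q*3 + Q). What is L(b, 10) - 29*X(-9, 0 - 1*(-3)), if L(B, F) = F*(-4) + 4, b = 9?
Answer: -210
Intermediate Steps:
L(B, F) = 4 - 4*F (L(B, F) = -4*F + 4 = 4 - 4*F)
X(R, Q) = R + 5*Q (X(R, Q) = (Q + R) + (3*Q + Q) = (Q + R) + 4*Q = R + 5*Q)
L(b, 10) - 29*X(-9, 0 - 1*(-3)) = (4 - 4*10) - 29*(-9 + 5*(0 - 1*(-3))) = (4 - 40) - 29*(-9 + 5*(0 + 3)) = -36 - 29*(-9 + 5*3) = -36 - 29*(-9 + 15) = -36 - 29*6 = -36 - 174 = -210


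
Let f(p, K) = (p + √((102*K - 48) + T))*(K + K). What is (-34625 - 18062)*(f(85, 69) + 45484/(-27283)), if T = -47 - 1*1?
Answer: -16859002592822/27283 - 7270806*√6942 ≈ -1.2237e+9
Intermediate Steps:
T = -48 (T = -47 - 1 = -48)
f(p, K) = 2*K*(p + √(-96 + 102*K)) (f(p, K) = (p + √((102*K - 48) - 48))*(K + K) = (p + √((-48 + 102*K) - 48))*(2*K) = (p + √(-96 + 102*K))*(2*K) = 2*K*(p + √(-96 + 102*K)))
(-34625 - 18062)*(f(85, 69) + 45484/(-27283)) = (-34625 - 18062)*(2*69*(85 + √(-96 + 102*69)) + 45484/(-27283)) = -52687*(2*69*(85 + √(-96 + 7038)) + 45484*(-1/27283)) = -52687*(2*69*(85 + √6942) - 45484/27283) = -52687*((11730 + 138*√6942) - 45484/27283) = -52687*(319984106/27283 + 138*√6942) = -16859002592822/27283 - 7270806*√6942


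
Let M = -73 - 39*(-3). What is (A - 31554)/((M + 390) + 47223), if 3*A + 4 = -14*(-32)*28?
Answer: -27374/47657 ≈ -0.57440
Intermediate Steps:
M = 44 (M = -73 + 117 = 44)
A = 4180 (A = -4/3 + (-14*(-32)*28)/3 = -4/3 + (448*28)/3 = -4/3 + (1/3)*12544 = -4/3 + 12544/3 = 4180)
(A - 31554)/((M + 390) + 47223) = (4180 - 31554)/((44 + 390) + 47223) = -27374/(434 + 47223) = -27374/47657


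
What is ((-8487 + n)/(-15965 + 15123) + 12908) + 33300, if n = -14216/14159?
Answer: 551006320273/11921878 ≈ 46218.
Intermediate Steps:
n = -14216/14159 (n = -14216*1/14159 = -14216/14159 ≈ -1.0040)
((-8487 + n)/(-15965 + 15123) + 12908) + 33300 = ((-8487 - 14216/14159)/(-15965 + 15123) + 12908) + 33300 = (-120181649/14159/(-842) + 12908) + 33300 = (-120181649/14159*(-1/842) + 12908) + 33300 = (120181649/11921878 + 12908) + 33300 = 154007782873/11921878 + 33300 = 551006320273/11921878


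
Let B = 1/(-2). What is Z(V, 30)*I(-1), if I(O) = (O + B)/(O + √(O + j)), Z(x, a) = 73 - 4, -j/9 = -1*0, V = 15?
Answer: 207/4 + 207*I/4 ≈ 51.75 + 51.75*I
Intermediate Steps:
j = 0 (j = -(-9)*0 = -9*0 = 0)
Z(x, a) = 69
B = -½ ≈ -0.50000
I(O) = (-½ + O)/(O + √O) (I(O) = (O - ½)/(O + √(O + 0)) = (-½ + O)/(O + √O))
Z(V, 30)*I(-1) = 69*((-½ - 1)/(-1 + √(-1))) = 69*(-3/2/(-1 + I)) = 69*(((-1 - I)/2)*(-3/2)) = 69*(-3*(-1 - I)/4) = -207*(-1 - I)/4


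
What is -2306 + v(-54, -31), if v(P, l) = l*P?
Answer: -632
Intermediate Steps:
v(P, l) = P*l
-2306 + v(-54, -31) = -2306 - 54*(-31) = -2306 + 1674 = -632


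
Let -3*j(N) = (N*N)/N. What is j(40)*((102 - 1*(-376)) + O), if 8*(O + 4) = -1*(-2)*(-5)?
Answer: -18910/3 ≈ -6303.3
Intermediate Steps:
j(N) = -N/3 (j(N) = -N*N/(3*N) = -N²/(3*N) = -N/3)
O = -21/4 (O = -4 + (-1*(-2)*(-5))/8 = -4 + (2*(-5))/8 = -4 + (⅛)*(-10) = -4 - 5/4 = -21/4 ≈ -5.2500)
j(40)*((102 - 1*(-376)) + O) = (-⅓*40)*((102 - 1*(-376)) - 21/4) = -40*((102 + 376) - 21/4)/3 = -40*(478 - 21/4)/3 = -40/3*1891/4 = -18910/3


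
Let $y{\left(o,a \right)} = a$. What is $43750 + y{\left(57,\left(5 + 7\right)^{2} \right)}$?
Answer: $43894$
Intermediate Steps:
$43750 + y{\left(57,\left(5 + 7\right)^{2} \right)} = 43750 + \left(5 + 7\right)^{2} = 43750 + 12^{2} = 43750 + 144 = 43894$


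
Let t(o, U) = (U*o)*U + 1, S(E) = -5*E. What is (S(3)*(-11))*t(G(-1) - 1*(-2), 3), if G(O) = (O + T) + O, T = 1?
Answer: 1650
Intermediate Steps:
G(O) = 1 + 2*O (G(O) = (O + 1) + O = (1 + O) + O = 1 + 2*O)
t(o, U) = 1 + o*U**2 (t(o, U) = o*U**2 + 1 = 1 + o*U**2)
(S(3)*(-11))*t(G(-1) - 1*(-2), 3) = (-5*3*(-11))*(1 + ((1 + 2*(-1)) - 1*(-2))*3**2) = (-15*(-11))*(1 + ((1 - 2) + 2)*9) = 165*(1 + (-1 + 2)*9) = 165*(1 + 1*9) = 165*(1 + 9) = 165*10 = 1650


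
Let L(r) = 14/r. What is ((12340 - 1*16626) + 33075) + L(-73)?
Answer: 2101583/73 ≈ 28789.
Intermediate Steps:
((12340 - 1*16626) + 33075) + L(-73) = ((12340 - 1*16626) + 33075) + 14/(-73) = ((12340 - 16626) + 33075) + 14*(-1/73) = (-4286 + 33075) - 14/73 = 28789 - 14/73 = 2101583/73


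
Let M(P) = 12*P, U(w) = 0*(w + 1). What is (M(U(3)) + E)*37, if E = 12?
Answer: 444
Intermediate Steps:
U(w) = 0 (U(w) = 0*(1 + w) = 0)
(M(U(3)) + E)*37 = (12*0 + 12)*37 = (0 + 12)*37 = 12*37 = 444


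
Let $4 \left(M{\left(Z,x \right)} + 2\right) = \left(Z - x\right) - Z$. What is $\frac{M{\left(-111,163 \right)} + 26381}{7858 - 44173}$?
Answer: $- \frac{105353}{145260} \approx -0.72527$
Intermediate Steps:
$M{\left(Z,x \right)} = -2 - \frac{x}{4}$ ($M{\left(Z,x \right)} = -2 + \frac{\left(Z - x\right) - Z}{4} = -2 + \frac{\left(-1\right) x}{4} = -2 - \frac{x}{4}$)
$\frac{M{\left(-111,163 \right)} + 26381}{7858 - 44173} = \frac{\left(-2 - \frac{163}{4}\right) + 26381}{7858 - 44173} = \frac{\left(-2 - \frac{163}{4}\right) + 26381}{-36315} = \left(- \frac{171}{4} + 26381\right) \left(- \frac{1}{36315}\right) = \frac{105353}{4} \left(- \frac{1}{36315}\right) = - \frac{105353}{145260}$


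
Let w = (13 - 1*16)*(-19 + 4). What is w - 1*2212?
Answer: -2167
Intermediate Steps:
w = 45 (w = (13 - 16)*(-15) = -3*(-15) = 45)
w - 1*2212 = 45 - 1*2212 = 45 - 2212 = -2167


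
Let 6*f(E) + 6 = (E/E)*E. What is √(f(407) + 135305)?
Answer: √4873386/6 ≈ 367.93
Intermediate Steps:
f(E) = -1 + E/6 (f(E) = -1 + ((E/E)*E)/6 = -1 + (1*E)/6 = -1 + E/6)
√(f(407) + 135305) = √((-1 + (⅙)*407) + 135305) = √((-1 + 407/6) + 135305) = √(401/6 + 135305) = √(812231/6) = √4873386/6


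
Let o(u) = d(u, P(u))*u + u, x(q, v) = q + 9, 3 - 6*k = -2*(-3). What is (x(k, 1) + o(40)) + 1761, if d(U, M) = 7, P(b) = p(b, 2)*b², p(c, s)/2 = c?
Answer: 4179/2 ≈ 2089.5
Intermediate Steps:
p(c, s) = 2*c
k = -½ (k = ½ - (-1)*(-3)/3 = ½ - ⅙*6 = ½ - 1 = -½ ≈ -0.50000)
x(q, v) = 9 + q
P(b) = 2*b³ (P(b) = (2*b)*b² = 2*b³)
o(u) = 8*u (o(u) = 7*u + u = 8*u)
(x(k, 1) + o(40)) + 1761 = ((9 - ½) + 8*40) + 1761 = (17/2 + 320) + 1761 = 657/2 + 1761 = 4179/2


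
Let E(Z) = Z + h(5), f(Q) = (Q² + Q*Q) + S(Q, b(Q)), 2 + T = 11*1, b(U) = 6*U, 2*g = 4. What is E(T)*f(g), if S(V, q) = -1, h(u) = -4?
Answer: 35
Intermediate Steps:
g = 2 (g = (½)*4 = 2)
T = 9 (T = -2 + 11*1 = -2 + 11 = 9)
f(Q) = -1 + 2*Q² (f(Q) = (Q² + Q*Q) - 1 = (Q² + Q²) - 1 = 2*Q² - 1 = -1 + 2*Q²)
E(Z) = -4 + Z (E(Z) = Z - 4 = -4 + Z)
E(T)*f(g) = (-4 + 9)*(-1 + 2*2²) = 5*(-1 + 2*4) = 5*(-1 + 8) = 5*7 = 35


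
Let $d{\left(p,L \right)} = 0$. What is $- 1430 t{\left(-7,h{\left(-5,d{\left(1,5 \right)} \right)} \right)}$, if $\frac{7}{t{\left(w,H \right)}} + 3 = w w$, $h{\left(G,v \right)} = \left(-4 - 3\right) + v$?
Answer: $- \frac{5005}{23} \approx -217.61$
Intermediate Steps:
$h{\left(G,v \right)} = -7 + v$
$t{\left(w,H \right)} = \frac{7}{-3 + w^{2}}$ ($t{\left(w,H \right)} = \frac{7}{-3 + w w} = \frac{7}{-3 + w^{2}}$)
$- 1430 t{\left(-7,h{\left(-5,d{\left(1,5 \right)} \right)} \right)} = - 1430 \frac{7}{-3 + \left(-7\right)^{2}} = - 1430 \frac{7}{-3 + 49} = - 1430 \cdot \frac{7}{46} = - 1430 \cdot 7 \cdot \frac{1}{46} = \left(-1430\right) \frac{7}{46} = - \frac{5005}{23}$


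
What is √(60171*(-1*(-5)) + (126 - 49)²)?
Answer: 4*√19174 ≈ 553.88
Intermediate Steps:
√(60171*(-1*(-5)) + (126 - 49)²) = √(60171*5 + 77²) = √(300855 + 5929) = √306784 = 4*√19174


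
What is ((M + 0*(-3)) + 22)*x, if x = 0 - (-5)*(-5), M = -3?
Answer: -475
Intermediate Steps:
x = -25 (x = 0 - 1*25 = 0 - 25 = -25)
((M + 0*(-3)) + 22)*x = ((-3 + 0*(-3)) + 22)*(-25) = ((-3 + 0) + 22)*(-25) = (-3 + 22)*(-25) = 19*(-25) = -475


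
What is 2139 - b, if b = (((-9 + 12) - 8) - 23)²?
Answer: 1355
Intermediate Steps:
b = 784 (b = ((3 - 8) - 23)² = (-5 - 23)² = (-28)² = 784)
2139 - b = 2139 - 1*784 = 2139 - 784 = 1355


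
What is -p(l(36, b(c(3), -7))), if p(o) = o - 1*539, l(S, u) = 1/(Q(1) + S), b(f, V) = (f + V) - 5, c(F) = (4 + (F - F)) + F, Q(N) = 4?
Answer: 21559/40 ≈ 538.97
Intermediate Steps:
c(F) = 4 + F (c(F) = (4 + 0) + F = 4 + F)
b(f, V) = -5 + V + f (b(f, V) = (V + f) - 5 = -5 + V + f)
l(S, u) = 1/(4 + S)
p(o) = -539 + o (p(o) = o - 539 = -539 + o)
-p(l(36, b(c(3), -7))) = -(-539 + 1/(4 + 36)) = -(-539 + 1/40) = -1*(-21559/40) = 21559/40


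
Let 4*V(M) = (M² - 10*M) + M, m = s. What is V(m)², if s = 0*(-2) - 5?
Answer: 1225/4 ≈ 306.25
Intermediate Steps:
s = -5 (s = 0 - 5 = -5)
m = -5
V(M) = -9*M/4 + M²/4 (V(M) = ((M² - 10*M) + M)/4 = (M² - 9*M)/4 = -9*M/4 + M²/4)
V(m)² = ((¼)*(-5)*(-9 - 5))² = ((¼)*(-5)*(-14))² = (35/2)² = 1225/4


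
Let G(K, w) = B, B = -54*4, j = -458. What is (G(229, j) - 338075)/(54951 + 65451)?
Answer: -338291/120402 ≈ -2.8097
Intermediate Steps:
B = -216
G(K, w) = -216
(G(229, j) - 338075)/(54951 + 65451) = (-216 - 338075)/(54951 + 65451) = -338291/120402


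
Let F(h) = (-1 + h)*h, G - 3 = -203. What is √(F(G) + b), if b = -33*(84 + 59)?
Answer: √35481 ≈ 188.36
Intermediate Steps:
G = -200 (G = 3 - 203 = -200)
F(h) = h*(-1 + h)
b = -4719 (b = -33*143 = -4719)
√(F(G) + b) = √(-200*(-1 - 200) - 4719) = √(-200*(-201) - 4719) = √(40200 - 4719) = √35481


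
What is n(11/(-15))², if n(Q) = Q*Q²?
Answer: 1771561/11390625 ≈ 0.15553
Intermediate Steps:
n(Q) = Q³
n(11/(-15))² = ((11/(-15))³)² = ((11*(-1/15))³)² = ((-11/15)³)² = (-1331/3375)² = 1771561/11390625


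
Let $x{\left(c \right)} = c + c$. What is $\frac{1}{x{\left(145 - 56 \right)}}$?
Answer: $\frac{1}{178} \approx 0.005618$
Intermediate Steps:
$x{\left(c \right)} = 2 c$
$\frac{1}{x{\left(145 - 56 \right)}} = \frac{1}{2 \left(145 - 56\right)} = \frac{1}{2 \cdot 89} = \frac{1}{178}$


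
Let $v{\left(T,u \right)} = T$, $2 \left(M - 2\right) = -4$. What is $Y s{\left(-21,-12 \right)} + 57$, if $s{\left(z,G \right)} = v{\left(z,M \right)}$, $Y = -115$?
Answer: $2472$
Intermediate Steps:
$M = 0$ ($M = 2 + \frac{1}{2} \left(-4\right) = 2 - 2 = 0$)
$s{\left(z,G \right)} = z$
$Y s{\left(-21,-12 \right)} + 57 = \left(-115\right) \left(-21\right) + 57 = 2415 + 57 = 2472$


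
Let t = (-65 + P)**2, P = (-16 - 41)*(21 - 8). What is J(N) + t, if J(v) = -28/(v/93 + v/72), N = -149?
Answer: 5323829516/8195 ≈ 6.4964e+5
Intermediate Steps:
P = -741 (P = -57*13 = -741)
J(v) = -62496/(55*v) (J(v) = -28/(v*(1/93) + v*(1/72)) = -28/(v/93 + v/72) = -28*2232/(55*v) = -62496/(55*v))
t = 649636 (t = (-65 - 741)**2 = (-806)**2 = 649636)
J(N) + t = -62496/55/(-149) + 649636 = -62496/55*(-1/149) + 649636 = 62496/8195 + 649636 = 5323829516/8195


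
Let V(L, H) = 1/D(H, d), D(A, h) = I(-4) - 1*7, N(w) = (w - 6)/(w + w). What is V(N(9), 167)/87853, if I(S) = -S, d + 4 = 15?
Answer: -1/263559 ≈ -3.7942e-6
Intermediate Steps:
d = 11 (d = -4 + 15 = 11)
N(w) = (-6 + w)/(2*w) (N(w) = (-6 + w)/((2*w)) = (-6 + w)*(1/(2*w)) = (-6 + w)/(2*w))
D(A, h) = -3 (D(A, h) = -1*(-4) - 1*7 = 4 - 7 = -3)
V(L, H) = -⅓ (V(L, H) = 1/(-3) = -⅓)
V(N(9), 167)/87853 = -⅓/87853 = -⅓*1/87853 = -1/263559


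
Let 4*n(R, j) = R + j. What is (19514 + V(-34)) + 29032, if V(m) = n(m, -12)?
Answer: 97069/2 ≈ 48535.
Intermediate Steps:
n(R, j) = R/4 + j/4 (n(R, j) = (R + j)/4 = R/4 + j/4)
V(m) = -3 + m/4 (V(m) = m/4 + (¼)*(-12) = m/4 - 3 = -3 + m/4)
(19514 + V(-34)) + 29032 = (19514 + (-3 + (¼)*(-34))) + 29032 = (19514 + (-3 - 17/2)) + 29032 = (19514 - 23/2) + 29032 = 39005/2 + 29032 = 97069/2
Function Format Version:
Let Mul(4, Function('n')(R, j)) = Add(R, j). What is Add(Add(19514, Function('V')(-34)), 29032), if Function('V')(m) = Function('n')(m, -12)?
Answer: Rational(97069, 2) ≈ 48535.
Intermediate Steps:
Function('n')(R, j) = Add(Mul(Rational(1, 4), R), Mul(Rational(1, 4), j)) (Function('n')(R, j) = Mul(Rational(1, 4), Add(R, j)) = Add(Mul(Rational(1, 4), R), Mul(Rational(1, 4), j)))
Function('V')(m) = Add(-3, Mul(Rational(1, 4), m)) (Function('V')(m) = Add(Mul(Rational(1, 4), m), Mul(Rational(1, 4), -12)) = Add(Mul(Rational(1, 4), m), -3) = Add(-3, Mul(Rational(1, 4), m)))
Add(Add(19514, Function('V')(-34)), 29032) = Add(Add(19514, Add(-3, Mul(Rational(1, 4), -34))), 29032) = Add(Add(19514, Add(-3, Rational(-17, 2))), 29032) = Add(Add(19514, Rational(-23, 2)), 29032) = Add(Rational(39005, 2), 29032) = Rational(97069, 2)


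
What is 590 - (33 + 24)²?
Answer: -2659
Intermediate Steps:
590 - (33 + 24)² = 590 - 1*57² = 590 - 1*3249 = 590 - 3249 = -2659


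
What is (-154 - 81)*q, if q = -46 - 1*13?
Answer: 13865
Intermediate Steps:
q = -59 (q = -46 - 13 = -59)
(-154 - 81)*q = (-154 - 81)*(-59) = -235*(-59) = 13865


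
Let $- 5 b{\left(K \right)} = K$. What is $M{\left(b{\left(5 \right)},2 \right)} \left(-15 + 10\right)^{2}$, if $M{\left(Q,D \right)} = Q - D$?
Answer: $-75$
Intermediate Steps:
$b{\left(K \right)} = - \frac{K}{5}$
$M{\left(b{\left(5 \right)},2 \right)} \left(-15 + 10\right)^{2} = \left(\left(- \frac{1}{5}\right) 5 - 2\right) \left(-15 + 10\right)^{2} = \left(-1 - 2\right) \left(-5\right)^{2} = \left(-3\right) 25 = -75$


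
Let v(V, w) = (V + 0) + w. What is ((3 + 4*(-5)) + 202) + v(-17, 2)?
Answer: 170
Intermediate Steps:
v(V, w) = V + w
((3 + 4*(-5)) + 202) + v(-17, 2) = ((3 + 4*(-5)) + 202) + (-17 + 2) = ((3 - 20) + 202) - 15 = (-17 + 202) - 15 = 185 - 15 = 170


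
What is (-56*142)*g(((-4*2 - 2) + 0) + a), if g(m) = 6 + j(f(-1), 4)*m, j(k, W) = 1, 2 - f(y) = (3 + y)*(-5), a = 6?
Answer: -15904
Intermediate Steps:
f(y) = 17 + 5*y (f(y) = 2 - (3 + y)*(-5) = 2 - (-15 - 5*y) = 2 + (15 + 5*y) = 17 + 5*y)
g(m) = 6 + m (g(m) = 6 + 1*m = 6 + m)
(-56*142)*g(((-4*2 - 2) + 0) + a) = (-56*142)*(6 + (((-4*2 - 2) + 0) + 6)) = -7952*(6 + (((-8 - 2) + 0) + 6)) = -7952*(6 + ((-10 + 0) + 6)) = -7952*(6 + (-10 + 6)) = -7952*(6 - 4) = -7952*2 = -15904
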